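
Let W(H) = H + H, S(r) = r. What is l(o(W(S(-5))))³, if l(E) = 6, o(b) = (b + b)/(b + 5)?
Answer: 216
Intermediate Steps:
W(H) = 2*H
o(b) = 2*b/(5 + b) (o(b) = (2*b)/(5 + b) = 2*b/(5 + b))
l(o(W(S(-5))))³ = 6³ = 216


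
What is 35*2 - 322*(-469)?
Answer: 151088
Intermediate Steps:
35*2 - 322*(-469) = 70 + 151018 = 151088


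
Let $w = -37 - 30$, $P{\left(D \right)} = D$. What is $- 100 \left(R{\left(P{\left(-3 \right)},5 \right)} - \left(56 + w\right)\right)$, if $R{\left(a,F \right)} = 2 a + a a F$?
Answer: $-5000$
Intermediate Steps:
$w = -67$ ($w = -37 - 30 = -67$)
$R{\left(a,F \right)} = 2 a + F a^{2}$ ($R{\left(a,F \right)} = 2 a + a^{2} F = 2 a + F a^{2}$)
$- 100 \left(R{\left(P{\left(-3 \right)},5 \right)} - \left(56 + w\right)\right) = - 100 \left(- 3 \left(2 + 5 \left(-3\right)\right) - -11\right) = - 100 \left(- 3 \left(2 - 15\right) + \left(-56 + 67\right)\right) = - 100 \left(\left(-3\right) \left(-13\right) + 11\right) = - 100 \left(39 + 11\right) = \left(-100\right) 50 = -5000$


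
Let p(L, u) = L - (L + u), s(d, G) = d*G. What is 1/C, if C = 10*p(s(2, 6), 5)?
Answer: -1/50 ≈ -0.020000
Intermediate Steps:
s(d, G) = G*d
p(L, u) = -u (p(L, u) = L + (-L - u) = -u)
C = -50 (C = 10*(-1*5) = 10*(-5) = -50)
1/C = 1/(-50) = -1/50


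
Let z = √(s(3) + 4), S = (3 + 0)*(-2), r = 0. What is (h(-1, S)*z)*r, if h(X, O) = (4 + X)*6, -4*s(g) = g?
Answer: 0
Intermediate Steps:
S = -6 (S = 3*(-2) = -6)
s(g) = -g/4
z = √13/2 (z = √(-¼*3 + 4) = √(-¾ + 4) = √(13/4) = √13/2 ≈ 1.8028)
h(X, O) = 24 + 6*X
(h(-1, S)*z)*r = ((24 + 6*(-1))*(√13/2))*0 = ((24 - 6)*(√13/2))*0 = (18*(√13/2))*0 = (9*√13)*0 = 0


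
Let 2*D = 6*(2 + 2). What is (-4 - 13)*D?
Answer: -204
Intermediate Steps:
D = 12 (D = (6*(2 + 2))/2 = (6*4)/2 = (1/2)*24 = 12)
(-4 - 13)*D = (-4 - 13)*12 = -17*12 = -204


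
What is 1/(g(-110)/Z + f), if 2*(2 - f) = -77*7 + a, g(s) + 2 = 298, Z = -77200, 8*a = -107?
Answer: 77200/21475779 ≈ 0.0035947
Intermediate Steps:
a = -107/8 (a = (1/8)*(-107) = -107/8 ≈ -13.375)
g(s) = 296 (g(s) = -2 + 298 = 296)
f = 4451/16 (f = 2 - (-77*7 - 107/8)/2 = 2 - (-539 - 107/8)/2 = 2 - 1/2*(-4419/8) = 2 + 4419/16 = 4451/16 ≈ 278.19)
1/(g(-110)/Z + f) = 1/(296/(-77200) + 4451/16) = 1/(296*(-1/77200) + 4451/16) = 1/(-37/9650 + 4451/16) = 1/(21475779/77200) = 77200/21475779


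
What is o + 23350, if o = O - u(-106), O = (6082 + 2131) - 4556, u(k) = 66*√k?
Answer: 27007 - 66*I*√106 ≈ 27007.0 - 679.51*I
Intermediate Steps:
O = 3657 (O = 8213 - 4556 = 3657)
o = 3657 - 66*I*√106 (o = 3657 - 66*√(-106) = 3657 - 66*I*√106 ≈ 3657.0 - 679.51*I)
o + 23350 = (3657 - 66*I*√106) + 23350 = 27007 - 66*I*√106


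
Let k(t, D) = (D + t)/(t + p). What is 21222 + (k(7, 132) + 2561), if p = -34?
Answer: 642002/27 ≈ 23778.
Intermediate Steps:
k(t, D) = (D + t)/(-34 + t) (k(t, D) = (D + t)/(t - 34) = (D + t)/(-34 + t))
21222 + (k(7, 132) + 2561) = 21222 + ((132 + 7)/(-34 + 7) + 2561) = 21222 + (139/(-27) + 2561) = 21222 + (-1/27*139 + 2561) = 21222 + (-139/27 + 2561) = 21222 + 69008/27 = 642002/27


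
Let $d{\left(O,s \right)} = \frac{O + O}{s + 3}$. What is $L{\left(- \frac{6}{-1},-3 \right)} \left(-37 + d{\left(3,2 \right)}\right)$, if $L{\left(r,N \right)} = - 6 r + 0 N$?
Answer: $\frac{6444}{5} \approx 1288.8$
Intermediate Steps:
$L{\left(r,N \right)} = - 6 r$ ($L{\left(r,N \right)} = - 6 r + 0 = - 6 r$)
$d{\left(O,s \right)} = \frac{2 O}{3 + s}$
$L{\left(- \frac{6}{-1},-3 \right)} \left(-37 + d{\left(3,2 \right)}\right) = - 6 \left(- \frac{6}{-1}\right) \left(-37 + 2 \cdot 3 \frac{1}{3 + 2}\right) = - 6 \left(\left(-6\right) \left(-1\right)\right) \left(-37 + 2 \cdot 3 \cdot \frac{1}{5}\right) = \left(-6\right) 6 \left(-37 + 2 \cdot 3 \cdot \frac{1}{5}\right) = - 36 \left(-37 + \frac{6}{5}\right) = \left(-36\right) \left(- \frac{179}{5}\right) = \frac{6444}{5}$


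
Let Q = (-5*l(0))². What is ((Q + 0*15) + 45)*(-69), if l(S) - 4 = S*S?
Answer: -30705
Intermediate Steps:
l(S) = 4 + S² (l(S) = 4 + S*S = 4 + S²)
Q = 400 (Q = (-5*(4 + 0²))² = (-5*(4 + 0))² = (-5*4)² = (-20)² = 400)
((Q + 0*15) + 45)*(-69) = ((400 + 0*15) + 45)*(-69) = ((400 + 0) + 45)*(-69) = (400 + 45)*(-69) = 445*(-69) = -30705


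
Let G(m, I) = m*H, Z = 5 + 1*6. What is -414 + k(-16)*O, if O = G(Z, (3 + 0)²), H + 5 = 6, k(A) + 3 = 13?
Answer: -304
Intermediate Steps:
k(A) = 10 (k(A) = -3 + 13 = 10)
Z = 11 (Z = 5 + 6 = 11)
H = 1 (H = -5 + 6 = 1)
G(m, I) = m (G(m, I) = m*1 = m)
O = 11
-414 + k(-16)*O = -414 + 10*11 = -414 + 110 = -304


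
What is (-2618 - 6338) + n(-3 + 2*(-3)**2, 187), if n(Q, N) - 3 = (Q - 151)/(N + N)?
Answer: -98487/11 ≈ -8953.4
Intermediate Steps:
n(Q, N) = 3 + (-151 + Q)/(2*N) (n(Q, N) = 3 + (Q - 151)/(N + N) = 3 + (-151 + Q)/((2*N)) = 3 + (-151 + Q)*(1/(2*N)) = 3 + (-151 + Q)/(2*N))
(-2618 - 6338) + n(-3 + 2*(-3)**2, 187) = (-2618 - 6338) + (1/2)*(-151 + (-3 + 2*(-3)**2) + 6*187)/187 = -8956 + (1/2)*(1/187)*(-151 + (-3 + 2*9) + 1122) = -8956 + (1/2)*(1/187)*(-151 + (-3 + 18) + 1122) = -8956 + (1/2)*(1/187)*(-151 + 15 + 1122) = -8956 + (1/2)*(1/187)*986 = -8956 + 29/11 = -98487/11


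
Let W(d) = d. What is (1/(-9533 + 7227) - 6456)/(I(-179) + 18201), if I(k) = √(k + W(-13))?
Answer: -90322686979/254641274486 + 59550148*I*√3/381961911729 ≈ -0.35471 + 0.00027004*I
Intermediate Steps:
I(k) = √(-13 + k) (I(k) = √(k - 13) = √(-13 + k))
(1/(-9533 + 7227) - 6456)/(I(-179) + 18201) = (1/(-9533 + 7227) - 6456)/(√(-13 - 179) + 18201) = (1/(-2306) - 6456)/(√(-192) + 18201) = (-1/2306 - 6456)/(8*I*√3 + 18201) = -14887537/(2306*(18201 + 8*I*√3))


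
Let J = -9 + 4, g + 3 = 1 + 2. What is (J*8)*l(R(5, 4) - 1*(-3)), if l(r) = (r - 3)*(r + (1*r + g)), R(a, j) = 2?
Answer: -800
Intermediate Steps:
g = 0 (g = -3 + (1 + 2) = -3 + 3 = 0)
J = -5
l(r) = 2*r*(-3 + r) (l(r) = (r - 3)*(r + (1*r + 0)) = (-3 + r)*(r + (r + 0)) = (-3 + r)*(r + r) = (-3 + r)*(2*r) = 2*r*(-3 + r))
(J*8)*l(R(5, 4) - 1*(-3)) = (-5*8)*(2*(2 - 1*(-3))*(-3 + (2 - 1*(-3)))) = -80*(2 + 3)*(-3 + (2 + 3)) = -80*5*(-3 + 5) = -80*5*2 = -40*20 = -800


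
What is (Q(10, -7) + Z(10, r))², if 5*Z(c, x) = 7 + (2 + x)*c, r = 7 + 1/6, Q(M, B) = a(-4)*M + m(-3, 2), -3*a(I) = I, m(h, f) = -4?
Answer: 190096/225 ≈ 844.87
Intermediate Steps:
a(I) = -I/3
Q(M, B) = -4 + 4*M/3 (Q(M, B) = (-⅓*(-4))*M - 4 = 4*M/3 - 4 = -4 + 4*M/3)
r = 43/6 (r = 7 + ⅙ = 43/6 ≈ 7.1667)
Z(c, x) = 7/5 + c*(2 + x)/5 (Z(c, x) = (7 + (2 + x)*c)/5 = (7 + c*(2 + x))/5 = 7/5 + c*(2 + x)/5)
(Q(10, -7) + Z(10, r))² = ((-4 + (4/3)*10) + (7/5 + (⅖)*10 + (⅕)*10*(43/6)))² = ((-4 + 40/3) + (7/5 + 4 + 43/3))² = (28/3 + 296/15)² = (436/15)² = 190096/225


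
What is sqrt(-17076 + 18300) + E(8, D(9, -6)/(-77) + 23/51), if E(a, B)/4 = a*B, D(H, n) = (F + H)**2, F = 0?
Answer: -75520/3927 + 6*sqrt(34) ≈ 15.755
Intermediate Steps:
D(H, n) = H**2 (D(H, n) = (0 + H)**2 = H**2)
E(a, B) = 4*B*a (E(a, B) = 4*(a*B) = 4*(B*a) = 4*B*a)
sqrt(-17076 + 18300) + E(8, D(9, -6)/(-77) + 23/51) = sqrt(-17076 + 18300) + 4*(9**2/(-77) + 23/51)*8 = sqrt(1224) + 4*(81*(-1/77) + 23*(1/51))*8 = 6*sqrt(34) + 4*(-81/77 + 23/51)*8 = 6*sqrt(34) + 4*(-2360/3927)*8 = 6*sqrt(34) - 75520/3927 = -75520/3927 + 6*sqrt(34)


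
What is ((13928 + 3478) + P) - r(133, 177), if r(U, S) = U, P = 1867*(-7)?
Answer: 4204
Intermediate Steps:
P = -13069
((13928 + 3478) + P) - r(133, 177) = ((13928 + 3478) - 13069) - 1*133 = (17406 - 13069) - 133 = 4337 - 133 = 4204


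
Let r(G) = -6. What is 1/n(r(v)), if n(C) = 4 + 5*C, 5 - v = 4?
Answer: -1/26 ≈ -0.038462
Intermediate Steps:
v = 1 (v = 5 - 1*4 = 5 - 4 = 1)
1/n(r(v)) = 1/(4 + 5*(-6)) = 1/(4 - 30) = 1/(-26) = -1/26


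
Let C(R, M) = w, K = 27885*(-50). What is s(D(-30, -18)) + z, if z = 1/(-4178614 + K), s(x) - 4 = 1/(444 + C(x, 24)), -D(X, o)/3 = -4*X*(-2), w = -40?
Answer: 2252830171/562859264 ≈ 4.0025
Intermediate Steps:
K = -1394250
D(X, o) = -24*X (D(X, o) = -3*(-4*X)*(-2) = -24*X)
C(R, M) = -40
s(x) = 1617/404 (s(x) = 4 + 1/(444 - 40) = 4 + 1/404 = 1617/404)
z = -1/5572864 (z = 1/(-4178614 - 1394250) = 1/(-5572864) = -1/5572864 ≈ -1.7944e-7)
s(D(-30, -18)) + z = 1617/404 - 1/5572864 = 2252830171/562859264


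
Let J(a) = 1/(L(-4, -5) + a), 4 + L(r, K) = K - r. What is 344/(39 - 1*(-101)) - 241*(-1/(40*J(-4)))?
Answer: -2899/56 ≈ -51.768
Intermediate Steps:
L(r, K) = -4 + K - r (L(r, K) = -4 + (K - r) = -4 + K - r)
J(a) = 1/(-5 + a) (J(a) = 1/((-4 - 5 - 1*(-4)) + a) = 1/((-4 - 5 + 4) + a) = 1/(-5 + a))
344/(39 - 1*(-101)) - 241*(-1/(40*J(-4))) = 344/(39 - 1*(-101)) - 241/((8/(-5 - 4))*(-5)) = 344/(39 + 101) - 241/((8/(-9))*(-5)) = 344/140 - 241/(-⅑*8*(-5)) = 344*(1/140) - 241/((-8/9*(-5))) = 86/35 - 241/40/9 = 86/35 - 241*9/40 = 86/35 - 2169/40 = -2899/56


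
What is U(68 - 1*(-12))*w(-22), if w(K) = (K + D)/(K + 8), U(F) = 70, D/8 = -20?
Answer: 910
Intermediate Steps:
D = -160 (D = 8*(-20) = -160)
w(K) = (-160 + K)/(8 + K) (w(K) = (K - 160)/(K + 8) = (-160 + K)/(8 + K))
U(68 - 1*(-12))*w(-22) = 70*((-160 - 22)/(8 - 22)) = 70*(-182/(-14)) = 70*(-1/14*(-182)) = 70*13 = 910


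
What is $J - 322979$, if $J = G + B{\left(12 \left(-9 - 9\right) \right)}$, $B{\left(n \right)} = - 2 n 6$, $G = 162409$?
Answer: $-157978$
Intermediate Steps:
$B{\left(n \right)} = - 12 n$
$J = 165001$ ($J = 162409 - 12 \cdot 12 \left(-9 - 9\right) = 162409 - 12 \cdot 12 \left(-18\right) = 162409 - -2592 = 162409 + 2592 = 165001$)
$J - 322979 = 165001 - 322979 = -157978$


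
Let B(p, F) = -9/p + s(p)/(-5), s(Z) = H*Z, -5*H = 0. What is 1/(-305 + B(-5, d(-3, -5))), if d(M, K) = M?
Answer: -5/1516 ≈ -0.0032982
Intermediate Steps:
H = 0 (H = -⅕*0 = 0)
s(Z) = 0 (s(Z) = 0*Z = 0)
B(p, F) = -9/p (B(p, F) = -9/p + 0/(-5) = -9/p + 0*(-⅕) = -9/p + 0 = -9/p)
1/(-305 + B(-5, d(-3, -5))) = 1/(-305 - 9/(-5)) = 1/(-305 - 9*(-⅕)) = 1/(-305 + 9/5) = 1/(-1516/5) = -5/1516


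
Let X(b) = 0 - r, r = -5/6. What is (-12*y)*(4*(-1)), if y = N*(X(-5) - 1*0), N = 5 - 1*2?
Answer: 120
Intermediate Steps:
r = -⅚ (r = -5*⅙ = -⅚ ≈ -0.83333)
N = 3 (N = 5 - 2 = 3)
X(b) = ⅚ (X(b) = 0 - 1*(-⅚) = 0 + ⅚ = ⅚)
y = 5/2 (y = 3*(⅚ - 1*0) = 3*(⅚ + 0) = 3*(⅚) = 5/2 ≈ 2.5000)
(-12*y)*(4*(-1)) = (-12*5/2)*(4*(-1)) = -30*(-4) = 120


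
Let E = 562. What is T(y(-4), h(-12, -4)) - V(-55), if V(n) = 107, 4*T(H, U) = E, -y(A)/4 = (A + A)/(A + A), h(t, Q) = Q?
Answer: 67/2 ≈ 33.500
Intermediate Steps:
y(A) = -4 (y(A) = -4*(A + A)/(A + A) = -4*2*A/(2*A) = -4*2*A*1/(2*A) = -4*1 = -4)
T(H, U) = 281/2 (T(H, U) = (1/4)*562 = 281/2)
T(y(-4), h(-12, -4)) - V(-55) = 281/2 - 1*107 = 281/2 - 107 = 67/2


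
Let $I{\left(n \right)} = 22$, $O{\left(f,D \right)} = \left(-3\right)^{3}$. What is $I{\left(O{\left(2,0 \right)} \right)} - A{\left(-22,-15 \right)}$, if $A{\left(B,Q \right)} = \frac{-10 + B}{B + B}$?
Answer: $\frac{234}{11} \approx 21.273$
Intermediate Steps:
$O{\left(f,D \right)} = -27$
$A{\left(B,Q \right)} = \frac{-10 + B}{2 B}$
$I{\left(O{\left(2,0 \right)} \right)} - A{\left(-22,-15 \right)} = 22 - \frac{-10 - 22}{2 \left(-22\right)} = 22 - \frac{1}{2} \left(- \frac{1}{22}\right) \left(-32\right) = 22 - \frac{8}{11} = \frac{234}{11}$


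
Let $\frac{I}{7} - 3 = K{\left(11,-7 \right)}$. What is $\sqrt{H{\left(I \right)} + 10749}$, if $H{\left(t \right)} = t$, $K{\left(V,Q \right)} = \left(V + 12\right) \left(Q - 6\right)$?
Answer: $\sqrt{8677} \approx 93.15$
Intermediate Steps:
$K{\left(V,Q \right)} = \left(-6 + Q\right) \left(12 + V\right)$ ($K{\left(V,Q \right)} = \left(12 + V\right) \left(-6 + Q\right) = \left(-6 + Q\right) \left(12 + V\right)$)
$I = -2072$ ($I = 21 + 7 \left(-72 - 66 + 12 \left(-7\right) - 77\right) = 21 + 7 \left(-72 - 66 - 84 - 77\right) = 21 + 7 \left(-299\right) = 21 - 2093 = -2072$)
$\sqrt{H{\left(I \right)} + 10749} = \sqrt{-2072 + 10749} = \sqrt{8677}$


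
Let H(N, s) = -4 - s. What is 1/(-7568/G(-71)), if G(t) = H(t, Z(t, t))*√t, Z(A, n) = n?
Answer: -67*I*√71/7568 ≈ -0.074597*I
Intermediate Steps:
G(t) = √t*(-4 - t) (G(t) = (-4 - t)*√t = √t*(-4 - t))
1/(-7568/G(-71)) = 1/(-7568*(-I*√71/(71*(-4 - 1*(-71))))) = 1/(-7568*(-I*√71/(71*(-4 + 71)))) = 1/(-7568*(-I*√71/4757)) = 1/(-(-7568)*I*√71/4757) = 1/(7568*I*√71/4757) = -67*I*√71/7568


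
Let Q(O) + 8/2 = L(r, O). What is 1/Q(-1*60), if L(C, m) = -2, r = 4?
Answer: -⅙ ≈ -0.16667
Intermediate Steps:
Q(O) = -6 (Q(O) = -4 - 2 = -6)
1/Q(-1*60) = 1/(-6) = -⅙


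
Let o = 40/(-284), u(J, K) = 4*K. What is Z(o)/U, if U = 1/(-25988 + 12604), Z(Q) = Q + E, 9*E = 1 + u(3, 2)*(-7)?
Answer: 53469080/639 ≈ 83676.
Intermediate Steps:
E = -55/9 (E = (1 + (4*2)*(-7))/9 = (1 + 8*(-7))/9 = (1 - 56)/9 = (⅑)*(-55) = -55/9 ≈ -6.1111)
o = -10/71 (o = 40*(-1/284) = -10/71 ≈ -0.14085)
Z(Q) = -55/9 + Q (Z(Q) = Q - 55/9 = -55/9 + Q)
U = -1/13384 (U = 1/(-13384) = -1/13384 ≈ -7.4716e-5)
Z(o)/U = (-55/9 - 10/71)/(-1/13384) = -3995/639*(-13384) = 53469080/639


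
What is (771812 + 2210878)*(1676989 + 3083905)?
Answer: 14200270924860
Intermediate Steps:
(771812 + 2210878)*(1676989 + 3083905) = 2982690*4760894 = 14200270924860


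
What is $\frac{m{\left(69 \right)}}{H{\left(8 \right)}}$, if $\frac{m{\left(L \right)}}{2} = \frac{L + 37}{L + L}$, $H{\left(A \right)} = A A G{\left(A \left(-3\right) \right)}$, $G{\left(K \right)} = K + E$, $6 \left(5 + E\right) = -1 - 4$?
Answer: $- \frac{53}{65872} \approx -0.00080459$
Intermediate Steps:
$E = - \frac{35}{6}$ ($E = -5 + \frac{-1 - 4}{6} = -5 + \frac{1}{6} \left(-5\right) = -5 - \frac{5}{6} = - \frac{35}{6} \approx -5.8333$)
$G{\left(K \right)} = - \frac{35}{6} + K$ ($G{\left(K \right)} = K - \frac{35}{6} = - \frac{35}{6} + K$)
$H{\left(A \right)} = A^{2} \left(- \frac{35}{6} - 3 A\right)$ ($H{\left(A \right)} = A A \left(- \frac{35}{6} + A \left(-3\right)\right) = A^{2} \left(- \frac{35}{6} - 3 A\right)$)
$m{\left(L \right)} = \frac{37 + L}{L}$ ($m{\left(L \right)} = 2 \frac{L + 37}{L + L} = 2 \frac{37 + L}{2 L} = \frac{37 + L}{L}$)
$\frac{m{\left(69 \right)}}{H{\left(8 \right)}} = \frac{\frac{1}{69} \left(37 + 69\right)}{\frac{1}{6} \cdot 8^{2} \left(-35 - 144\right)} = \frac{\frac{1}{69} \cdot 106}{\frac{1}{6} \cdot 64 \left(-35 - 144\right)} = \frac{106}{69 \cdot \frac{1}{6} \cdot 64 \left(-179\right)} = \frac{106}{69 \left(- \frac{5728}{3}\right)} = \frac{106}{69} \left(- \frac{3}{5728}\right) = - \frac{53}{65872}$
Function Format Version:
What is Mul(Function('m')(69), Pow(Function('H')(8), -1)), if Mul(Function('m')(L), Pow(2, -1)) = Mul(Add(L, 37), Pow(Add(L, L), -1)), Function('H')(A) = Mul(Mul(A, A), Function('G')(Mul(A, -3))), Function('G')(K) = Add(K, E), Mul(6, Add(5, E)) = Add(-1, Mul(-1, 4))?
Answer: Rational(-53, 65872) ≈ -0.00080459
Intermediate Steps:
E = Rational(-35, 6) (E = Add(-5, Mul(Rational(1, 6), Add(-1, Mul(-1, 4)))) = Add(-5, Mul(Rational(1, 6), Add(-1, -4))) = Add(-5, Mul(Rational(1, 6), -5)) = Add(-5, Rational(-5, 6)) = Rational(-35, 6) ≈ -5.8333)
Function('G')(K) = Add(Rational(-35, 6), K) (Function('G')(K) = Add(K, Rational(-35, 6)) = Add(Rational(-35, 6), K))
Function('H')(A) = Mul(Pow(A, 2), Add(Rational(-35, 6), Mul(-3, A))) (Function('H')(A) = Mul(Mul(A, A), Add(Rational(-35, 6), Mul(A, -3))) = Mul(Pow(A, 2), Add(Rational(-35, 6), Mul(-3, A))))
Function('m')(L) = Mul(Pow(L, -1), Add(37, L)) (Function('m')(L) = Mul(2, Mul(Add(L, 37), Pow(Add(L, L), -1))) = Mul(2, Mul(Add(37, L), Pow(Mul(2, L), -1))) = Mul(2, Mul(Add(37, L), Mul(Rational(1, 2), Pow(L, -1)))) = Mul(2, Mul(Rational(1, 2), Pow(L, -1), Add(37, L))) = Mul(Pow(L, -1), Add(37, L)))
Mul(Function('m')(69), Pow(Function('H')(8), -1)) = Mul(Mul(Pow(69, -1), Add(37, 69)), Pow(Mul(Rational(1, 6), Pow(8, 2), Add(-35, Mul(-18, 8))), -1)) = Mul(Mul(Rational(1, 69), 106), Pow(Mul(Rational(1, 6), 64, Add(-35, -144)), -1)) = Mul(Rational(106, 69), Pow(Mul(Rational(1, 6), 64, -179), -1)) = Mul(Rational(106, 69), Pow(Rational(-5728, 3), -1)) = Mul(Rational(106, 69), Rational(-3, 5728)) = Rational(-53, 65872)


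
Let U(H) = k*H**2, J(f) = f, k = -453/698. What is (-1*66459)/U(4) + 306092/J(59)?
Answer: 13998501/1208 ≈ 11588.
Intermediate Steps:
k = -453/698 (k = -453*1/698 = -453/698 ≈ -0.64900)
U(H) = -453*H**2/698
(-1*66459)/U(4) + 306092/J(59) = (-1*66459)/((-453/698*4**2)) + 306092/59 = -66459/((-453/698*16)) + 306092*(1/59) = -66459/(-3624/349) + 5188 = -66459*(-349/3624) + 5188 = 7731397/1208 + 5188 = 13998501/1208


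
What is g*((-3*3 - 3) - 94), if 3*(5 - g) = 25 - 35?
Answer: -2650/3 ≈ -883.33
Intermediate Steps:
g = 25/3 (g = 5 - (25 - 35)/3 = 5 - 1/3*(-10) = 5 + 10/3 = 25/3 ≈ 8.3333)
g*((-3*3 - 3) - 94) = 25*((-3*3 - 3) - 94)/3 = 25*((-9 - 3) - 94)/3 = 25*(-12 - 94)/3 = (25/3)*(-106) = -2650/3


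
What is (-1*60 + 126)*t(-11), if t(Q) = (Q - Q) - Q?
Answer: 726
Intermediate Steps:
t(Q) = -Q (t(Q) = 0 - Q = -Q)
(-1*60 + 126)*t(-11) = (-1*60 + 126)*(-1*(-11)) = (-60 + 126)*11 = 66*11 = 726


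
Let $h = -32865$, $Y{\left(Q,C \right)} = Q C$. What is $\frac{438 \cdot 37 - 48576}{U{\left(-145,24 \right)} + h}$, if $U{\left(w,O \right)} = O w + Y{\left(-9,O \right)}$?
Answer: $\frac{10790}{12187} \approx 0.88537$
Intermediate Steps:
$Y{\left(Q,C \right)} = C Q$
$U{\left(w,O \right)} = - 9 O + O w$ ($U{\left(w,O \right)} = O w + O \left(-9\right) = O w - 9 O = - 9 O + O w$)
$\frac{438 \cdot 37 - 48576}{U{\left(-145,24 \right)} + h} = \frac{438 \cdot 37 - 48576}{24 \left(-9 - 145\right) - 32865} = \frac{16206 - 48576}{24 \left(-154\right) - 32865} = - \frac{32370}{-3696 - 32865} = - \frac{32370}{-36561} = \left(-32370\right) \left(- \frac{1}{36561}\right) = \frac{10790}{12187}$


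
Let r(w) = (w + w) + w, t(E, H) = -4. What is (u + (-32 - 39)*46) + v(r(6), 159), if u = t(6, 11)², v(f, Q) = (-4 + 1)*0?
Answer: -3250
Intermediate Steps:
r(w) = 3*w (r(w) = 2*w + w = 3*w)
v(f, Q) = 0 (v(f, Q) = -3*0 = 0)
u = 16 (u = (-4)² = 16)
(u + (-32 - 39)*46) + v(r(6), 159) = (16 + (-32 - 39)*46) + 0 = (16 - 71*46) + 0 = (16 - 3266) + 0 = -3250 + 0 = -3250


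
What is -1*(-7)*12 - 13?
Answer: 71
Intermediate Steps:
-1*(-7)*12 - 13 = 7*12 - 13 = 84 - 13 = 71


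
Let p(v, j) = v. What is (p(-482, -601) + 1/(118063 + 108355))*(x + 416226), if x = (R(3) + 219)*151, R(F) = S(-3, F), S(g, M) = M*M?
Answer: -24590718521325/113209 ≈ -2.1722e+8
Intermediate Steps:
S(g, M) = M**2
R(F) = F**2
x = 34428 (x = (3**2 + 219)*151 = (9 + 219)*151 = 228*151 = 34428)
(p(-482, -601) + 1/(118063 + 108355))*(x + 416226) = (-482 + 1/(118063 + 108355))*(34428 + 416226) = (-482 + 1/226418)*450654 = -109133475/226418*450654 = -24590718521325/113209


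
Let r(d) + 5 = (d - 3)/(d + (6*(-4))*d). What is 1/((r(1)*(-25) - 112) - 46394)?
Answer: -23/1066813 ≈ -2.1560e-5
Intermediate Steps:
r(d) = -5 - (-3 + d)/(23*d) (r(d) = -5 + (d - 3)/(d + (6*(-4))*d) = -5 + (-3 + d)/(d - 24*d) = -5 + (-3 + d)/((-23*d)) = -5 + (-3 + d)*(-1/(23*d)) = -5 - (-3 + d)/(23*d))
1/((r(1)*(-25) - 112) - 46394) = 1/((((1/23)*(3 - 116*1)/1)*(-25) - 112) - 46394) = 1/((((1/23)*1*(3 - 116))*(-25) - 112) - 46394) = 1/((((1/23)*1*(-113))*(-25) - 112) - 46394) = 1/((-113/23*(-25) - 112) - 46394) = 1/((2825/23 - 112) - 46394) = 1/(249/23 - 46394) = 1/(-1066813/23) = -23/1066813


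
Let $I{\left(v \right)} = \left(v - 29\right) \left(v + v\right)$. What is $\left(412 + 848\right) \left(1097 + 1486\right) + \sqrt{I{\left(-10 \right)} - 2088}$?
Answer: $3254580 + 2 i \sqrt{327} \approx 3.2546 \cdot 10^{6} + 36.166 i$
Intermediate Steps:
$I{\left(v \right)} = 2 v \left(-29 + v\right)$ ($I{\left(v \right)} = \left(-29 + v\right) 2 v = 2 v \left(-29 + v\right)$)
$\left(412 + 848\right) \left(1097 + 1486\right) + \sqrt{I{\left(-10 \right)} - 2088} = \left(412 + 848\right) \left(1097 + 1486\right) + \sqrt{2 \left(-10\right) \left(-29 - 10\right) - 2088} = 1260 \cdot 2583 + \sqrt{2 \left(-10\right) \left(-39\right) - 2088} = 3254580 + \sqrt{780 - 2088} = 3254580 + \sqrt{-1308} = 3254580 + 2 i \sqrt{327}$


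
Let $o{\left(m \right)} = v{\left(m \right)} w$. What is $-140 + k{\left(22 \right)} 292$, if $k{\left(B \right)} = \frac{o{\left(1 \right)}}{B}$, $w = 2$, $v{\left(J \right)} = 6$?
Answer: $\frac{212}{11} \approx 19.273$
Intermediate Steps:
$o{\left(m \right)} = 12$ ($o{\left(m \right)} = 6 \cdot 2 = 12$)
$k{\left(B \right)} = \frac{12}{B}$
$-140 + k{\left(22 \right)} 292 = -140 + \frac{12}{22} \cdot 292 = -140 + 12 \cdot \frac{1}{22} \cdot 292 = -140 + \frac{6}{11} \cdot 292 = -140 + \frac{1752}{11} = \frac{212}{11}$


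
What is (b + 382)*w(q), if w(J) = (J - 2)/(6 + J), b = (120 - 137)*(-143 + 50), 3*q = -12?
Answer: -5889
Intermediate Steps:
q = -4 (q = (1/3)*(-12) = -4)
b = 1581 (b = -17*(-93) = 1581)
w(J) = (-2 + J)/(6 + J)
(b + 382)*w(q) = (1581 + 382)*((-2 - 4)/(6 - 4)) = 1963*(-6/2) = 1963*((1/2)*(-6)) = 1963*(-3) = -5889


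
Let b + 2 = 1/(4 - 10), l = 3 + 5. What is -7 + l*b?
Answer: -73/3 ≈ -24.333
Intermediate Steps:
l = 8
b = -13/6 (b = -2 + 1/(4 - 10) = -2 + 1/(-6) = -2 - ⅙ = -13/6 ≈ -2.1667)
-7 + l*b = -7 + 8*(-13/6) = -7 - 52/3 = -73/3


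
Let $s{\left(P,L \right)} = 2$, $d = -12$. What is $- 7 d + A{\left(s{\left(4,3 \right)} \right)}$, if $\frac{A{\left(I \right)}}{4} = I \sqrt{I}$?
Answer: $84 + 8 \sqrt{2} \approx 95.314$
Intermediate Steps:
$A{\left(I \right)} = 4 I^{\frac{3}{2}}$ ($A{\left(I \right)} = 4 I \sqrt{I} = 4 I^{\frac{3}{2}}$)
$- 7 d + A{\left(s{\left(4,3 \right)} \right)} = \left(-7\right) \left(-12\right) + 4 \cdot 2^{\frac{3}{2}} = 84 + 4 \cdot 2 \sqrt{2} = 84 + 8 \sqrt{2}$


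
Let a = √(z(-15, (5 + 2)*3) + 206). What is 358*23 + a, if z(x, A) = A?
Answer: 8234 + √227 ≈ 8249.1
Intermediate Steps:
a = √227 (a = √((5 + 2)*3 + 206) = √(7*3 + 206) = √(21 + 206) = √227 ≈ 15.067)
358*23 + a = 358*23 + √227 = 8234 + √227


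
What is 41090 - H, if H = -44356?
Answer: 85446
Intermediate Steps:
41090 - H = 41090 - 1*(-44356) = 41090 + 44356 = 85446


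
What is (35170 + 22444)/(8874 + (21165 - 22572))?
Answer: 57614/7467 ≈ 7.7158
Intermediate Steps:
(35170 + 22444)/(8874 + (21165 - 22572)) = 57614/(8874 - 1407) = 57614/7467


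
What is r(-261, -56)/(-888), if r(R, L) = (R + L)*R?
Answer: -27579/296 ≈ -93.172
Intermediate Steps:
r(R, L) = R*(L + R) (r(R, L) = (L + R)*R = R*(L + R))
r(-261, -56)/(-888) = -261*(-56 - 261)/(-888) = -261*(-317)*(-1/888) = 82737*(-1/888) = -27579/296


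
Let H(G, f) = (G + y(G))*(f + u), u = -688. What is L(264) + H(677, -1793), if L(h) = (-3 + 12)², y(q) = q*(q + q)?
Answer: -2275908054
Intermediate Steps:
y(q) = 2*q² (y(q) = q*(2*q) = 2*q²)
H(G, f) = (-688 + f)*(G + 2*G²) (H(G, f) = (G + 2*G²)*(f - 688) = (G + 2*G²)*(-688 + f) = (-688 + f)*(G + 2*G²))
L(h) = 81 (L(h) = 9² = 81)
L(264) + H(677, -1793) = 81 + 677*(-688 - 1793 - 1376*677 + 2*677*(-1793)) = 81 + 677*(-688 - 1793 - 931552 - 2427722) = 81 + 677*(-3361755) = 81 - 2275908135 = -2275908054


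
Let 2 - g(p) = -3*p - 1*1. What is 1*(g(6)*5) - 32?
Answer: 73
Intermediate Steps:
g(p) = 3 + 3*p (g(p) = 2 - (-3*p - 1*1) = 2 - (-3*p - 1) = 2 - (-1 - 3*p) = 2 + (1 + 3*p) = 3 + 3*p)
1*(g(6)*5) - 32 = 1*((3 + 3*6)*5) - 32 = 1*((3 + 18)*5) - 32 = 1*(21*5) - 32 = 1*105 - 32 = 105 - 32 = 73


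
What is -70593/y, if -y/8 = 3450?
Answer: 23531/9200 ≈ 2.5577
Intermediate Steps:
y = -27600 (y = -8*3450 = -27600)
-70593/y = -70593/(-27600) = -70593*(-1/27600) = 23531/9200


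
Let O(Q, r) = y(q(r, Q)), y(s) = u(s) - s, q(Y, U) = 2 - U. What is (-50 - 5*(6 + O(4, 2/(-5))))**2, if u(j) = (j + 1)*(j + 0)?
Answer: 10000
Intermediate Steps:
u(j) = j*(1 + j) (u(j) = (1 + j)*j = j*(1 + j))
y(s) = -s + s*(1 + s) (y(s) = s*(1 + s) - s = -s + s*(1 + s))
O(Q, r) = (2 - Q)**2
(-50 - 5*(6 + O(4, 2/(-5))))**2 = (-50 - 5*(6 + (4 + 4**2 - 4*4)))**2 = (-50 - 5*(6 + (4 + 16 - 16)))**2 = (-50 - 5*(6 + 4))**2 = (-50 - 5*10)**2 = (-50 - 50)**2 = (-100)**2 = 10000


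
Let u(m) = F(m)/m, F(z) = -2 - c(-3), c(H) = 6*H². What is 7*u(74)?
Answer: -196/37 ≈ -5.2973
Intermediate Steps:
F(z) = -56 (F(z) = -2 - 6*(-3)² = -2 - 6*9 = -2 - 1*54 = -2 - 54 = -56)
u(m) = -56/m
7*u(74) = 7*(-56/74) = 7*(-56*1/74) = 7*(-28/37) = -196/37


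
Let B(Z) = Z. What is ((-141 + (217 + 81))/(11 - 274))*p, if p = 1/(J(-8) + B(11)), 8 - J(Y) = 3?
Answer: -157/4208 ≈ -0.037310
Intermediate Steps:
J(Y) = 5 (J(Y) = 8 - 1*3 = 8 - 3 = 5)
p = 1/16 (p = 1/(5 + 11) = 1/16 ≈ 0.062500)
((-141 + (217 + 81))/(11 - 274))*p = ((-141 + (217 + 81))/(11 - 274))*(1/16) = ((-141 + 298)/(-263))*(1/16) = (157*(-1/263))*(1/16) = -157/263*1/16 = -157/4208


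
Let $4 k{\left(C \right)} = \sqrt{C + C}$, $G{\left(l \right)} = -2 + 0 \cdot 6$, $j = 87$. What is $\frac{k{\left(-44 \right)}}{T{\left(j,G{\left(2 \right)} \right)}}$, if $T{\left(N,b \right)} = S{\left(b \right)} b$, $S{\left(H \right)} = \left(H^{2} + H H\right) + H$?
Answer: $- \frac{i \sqrt{22}}{24} \approx - 0.19543 i$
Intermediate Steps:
$S{\left(H \right)} = H + 2 H^{2}$ ($S{\left(H \right)} = \left(H^{2} + H^{2}\right) + H = 2 H^{2} + H = H + 2 H^{2}$)
$G{\left(l \right)} = -2$ ($G{\left(l \right)} = -2 + 0 = -2$)
$k{\left(C \right)} = \frac{\sqrt{2} \sqrt{C}}{4}$ ($k{\left(C \right)} = \frac{\sqrt{C + C}}{4} = \frac{\sqrt{2 C}}{4} = \frac{\sqrt{2} \sqrt{C}}{4}$)
$T{\left(N,b \right)} = b^{2} \left(1 + 2 b\right)$ ($T{\left(N,b \right)} = b \left(1 + 2 b\right) b = b^{2} \left(1 + 2 b\right)$)
$\frac{k{\left(-44 \right)}}{T{\left(j,G{\left(2 \right)} \right)}} = \frac{\frac{1}{4} \sqrt{2} \sqrt{-44}}{\left(-2\right)^{2} \left(1 + 2 \left(-2\right)\right)} = \frac{\frac{1}{4} \sqrt{2} \cdot 2 i \sqrt{11}}{4 \left(1 - 4\right)} = \frac{\frac{1}{2} i \sqrt{22}}{4 \left(-3\right)} = \frac{\frac{1}{2} i \sqrt{22}}{-12} = \frac{i \sqrt{22}}{2} \left(- \frac{1}{12}\right) = - \frac{i \sqrt{22}}{24}$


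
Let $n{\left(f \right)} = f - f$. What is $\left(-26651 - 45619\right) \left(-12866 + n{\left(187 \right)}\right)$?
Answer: $929825820$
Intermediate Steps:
$n{\left(f \right)} = 0$
$\left(-26651 - 45619\right) \left(-12866 + n{\left(187 \right)}\right) = \left(-26651 - 45619\right) \left(-12866 + 0\right) = \left(-72270\right) \left(-12866\right) = 929825820$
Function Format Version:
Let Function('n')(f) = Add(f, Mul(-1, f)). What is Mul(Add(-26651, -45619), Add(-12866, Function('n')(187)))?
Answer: 929825820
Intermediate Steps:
Function('n')(f) = 0
Mul(Add(-26651, -45619), Add(-12866, Function('n')(187))) = Mul(Add(-26651, -45619), Add(-12866, 0)) = Mul(-72270, -12866) = 929825820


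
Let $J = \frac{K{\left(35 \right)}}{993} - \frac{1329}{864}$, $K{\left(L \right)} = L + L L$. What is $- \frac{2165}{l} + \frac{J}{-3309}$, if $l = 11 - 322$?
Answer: $\frac{682936346383}{98101949472} \approx 6.9615$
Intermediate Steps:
$K{\left(L \right)} = L + L^{2}$
$J = - \frac{25673}{95328}$ ($J = \frac{35 \left(1 + 35\right)}{993} - \frac{1329}{864} = 35 \cdot 36 \cdot \frac{1}{993} - \frac{443}{288} = 1260 \cdot \frac{1}{993} - \frac{443}{288} = \frac{420}{331} - \frac{443}{288} = - \frac{25673}{95328} \approx -0.26931$)
$l = -311$ ($l = 11 - 322 = -311$)
$- \frac{2165}{l} + \frac{J}{-3309} = - \frac{2165}{-311} - \frac{25673}{95328 \left(-3309\right)} = \left(-2165\right) \left(- \frac{1}{311}\right) - - \frac{25673}{315440352} = \frac{2165}{311} + \frac{25673}{315440352} = \frac{682936346383}{98101949472}$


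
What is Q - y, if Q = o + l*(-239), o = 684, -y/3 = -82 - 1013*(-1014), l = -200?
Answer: 3129784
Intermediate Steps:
y = -3081300 (y = -3*(-82 - 1013*(-1014)) = -3*(-82 + 1027182) = -3*1027100 = -3081300)
Q = 48484 (Q = 684 - 200*(-239) = 684 + 47800 = 48484)
Q - y = 48484 - 1*(-3081300) = 48484 + 3081300 = 3129784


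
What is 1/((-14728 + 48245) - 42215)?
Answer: -1/8698 ≈ -0.00011497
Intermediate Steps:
1/((-14728 + 48245) - 42215) = 1/(33517 - 42215) = 1/(-8698) = -1/8698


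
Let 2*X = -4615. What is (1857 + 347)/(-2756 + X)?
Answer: -232/533 ≈ -0.43527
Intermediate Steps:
X = -4615/2 (X = (1/2)*(-4615) = -4615/2 ≈ -2307.5)
(1857 + 347)/(-2756 + X) = (1857 + 347)/(-2756 - 4615/2) = 2204/(-10127/2) = 2204*(-2/10127) = -232/533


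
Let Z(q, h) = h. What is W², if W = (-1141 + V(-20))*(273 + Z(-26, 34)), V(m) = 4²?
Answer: 119283890625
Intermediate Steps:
V(m) = 16
W = -345375 (W = (-1141 + 16)*(273 + 34) = -1125*307 = -345375)
W² = (-345375)² = 119283890625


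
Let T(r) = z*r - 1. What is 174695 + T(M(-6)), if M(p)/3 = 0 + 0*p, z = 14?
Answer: 174694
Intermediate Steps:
M(p) = 0 (M(p) = 3*(0 + 0*p) = 3*(0 + 0) = 3*0 = 0)
T(r) = -1 + 14*r (T(r) = 14*r - 1 = -1 + 14*r)
174695 + T(M(-6)) = 174695 + (-1 + 14*0) = 174695 + (-1 + 0) = 174695 - 1 = 174694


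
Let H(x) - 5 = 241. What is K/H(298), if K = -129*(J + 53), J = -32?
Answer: -903/82 ≈ -11.012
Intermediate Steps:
H(x) = 246 (H(x) = 5 + 241 = 246)
K = -2709 (K = -129*(-32 + 53) = -129*21 = -2709)
K/H(298) = -2709/246 = -2709*1/246 = -903/82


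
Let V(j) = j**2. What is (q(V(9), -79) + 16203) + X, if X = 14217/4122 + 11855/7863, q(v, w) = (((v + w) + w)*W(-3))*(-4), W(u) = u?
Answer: 55041410375/3601254 ≈ 15284.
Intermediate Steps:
q(v, w) = 12*v + 24*w (q(v, w) = (((v + w) + w)*(-3))*(-4) = ((v + 2*w)*(-3))*(-4) = (-6*w - 3*v)*(-4) = 12*v + 24*w)
X = 17850509/3601254 (X = 14217*(1/4122) + 11855*(1/7863) = 4739/1374 + 11855/7863 = 17850509/3601254 ≈ 4.9567)
(q(V(9), -79) + 16203) + X = ((12*9**2 + 24*(-79)) + 16203) + 17850509/3601254 = ((12*81 - 1896) + 16203) + 17850509/3601254 = ((972 - 1896) + 16203) + 17850509/3601254 = (-924 + 16203) + 17850509/3601254 = 15279 + 17850509/3601254 = 55041410375/3601254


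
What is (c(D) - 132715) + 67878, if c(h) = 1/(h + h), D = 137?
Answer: -17765337/274 ≈ -64837.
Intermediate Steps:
c(h) = 1/(2*h)
(c(D) - 132715) + 67878 = ((1/2)/137 - 132715) + 67878 = ((1/2)*(1/137) - 132715) + 67878 = (1/274 - 132715) + 67878 = -36363909/274 + 67878 = -17765337/274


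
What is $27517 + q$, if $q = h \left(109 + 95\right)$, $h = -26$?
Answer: $22213$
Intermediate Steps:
$q = -5304$ ($q = - 26 \left(109 + 95\right) = \left(-26\right) 204 = -5304$)
$27517 + q = 27517 - 5304 = 22213$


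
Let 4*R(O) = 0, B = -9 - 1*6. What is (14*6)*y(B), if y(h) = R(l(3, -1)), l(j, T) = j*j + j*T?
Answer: 0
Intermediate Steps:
l(j, T) = j² + T*j
B = -15 (B = -9 - 6 = -15)
R(O) = 0 (R(O) = (¼)*0 = 0)
y(h) = 0
(14*6)*y(B) = (14*6)*0 = 84*0 = 0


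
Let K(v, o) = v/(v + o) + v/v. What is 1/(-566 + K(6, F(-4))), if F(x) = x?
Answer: -1/562 ≈ -0.0017794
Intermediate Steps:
K(v, o) = 1 + v/(o + v) (K(v, o) = v/(o + v) + 1 = 1 + v/(o + v))
1/(-566 + K(6, F(-4))) = 1/(-566 + (-4 + 2*6)/(-4 + 6)) = 1/(-566 + (-4 + 12)/2) = 1/(-566 + (½)*8) = 1/(-566 + 4) = 1/(-562) = -1/562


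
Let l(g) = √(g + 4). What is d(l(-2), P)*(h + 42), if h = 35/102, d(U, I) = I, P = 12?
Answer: 8638/17 ≈ 508.12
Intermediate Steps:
l(g) = √(4 + g)
h = 35/102 (h = 35*(1/102) = 35/102 ≈ 0.34314)
d(l(-2), P)*(h + 42) = 12*(35/102 + 42) = 12*(4319/102) = 8638/17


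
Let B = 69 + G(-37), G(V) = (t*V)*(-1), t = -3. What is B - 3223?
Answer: -3265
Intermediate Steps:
G(V) = 3*V (G(V) = -3*V*(-1) = 3*V)
B = -42 (B = 69 + 3*(-37) = 69 - 111 = -42)
B - 3223 = -42 - 3223 = -3265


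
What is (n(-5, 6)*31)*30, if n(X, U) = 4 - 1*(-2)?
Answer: 5580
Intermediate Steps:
n(X, U) = 6 (n(X, U) = 4 + 2 = 6)
(n(-5, 6)*31)*30 = (6*31)*30 = 186*30 = 5580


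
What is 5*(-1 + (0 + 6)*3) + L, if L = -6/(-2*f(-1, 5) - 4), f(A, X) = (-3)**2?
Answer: 938/11 ≈ 85.273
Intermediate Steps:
f(A, X) = 9
L = 3/11 (L = -6/(-2*9 - 4) = -6/(-18 - 4) = -6/(-22) = -6*(-1/22) = 3/11 ≈ 0.27273)
5*(-1 + (0 + 6)*3) + L = 5*(-1 + (0 + 6)*3) + 3/11 = 5*(-1 + 6*3) + 3/11 = 5*(-1 + 18) + 3/11 = 5*17 + 3/11 = 85 + 3/11 = 938/11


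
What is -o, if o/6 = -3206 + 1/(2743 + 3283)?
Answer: 57958065/3013 ≈ 19236.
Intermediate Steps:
o = -57958065/3013 (o = 6*(-3206 + 1/(2743 + 3283)) = 6*(-3206 + 1/6026) = 6*(-19319355/6026) = -57958065/3013 ≈ -19236.)
-o = -1*(-57958065/3013) = 57958065/3013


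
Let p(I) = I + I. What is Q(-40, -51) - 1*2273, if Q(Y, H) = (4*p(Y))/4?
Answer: -2353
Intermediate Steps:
p(I) = 2*I
Q(Y, H) = 2*Y (Q(Y, H) = (4*(2*Y))/4 = (8*Y)*(¼) = 2*Y)
Q(-40, -51) - 1*2273 = 2*(-40) - 1*2273 = -80 - 2273 = -2353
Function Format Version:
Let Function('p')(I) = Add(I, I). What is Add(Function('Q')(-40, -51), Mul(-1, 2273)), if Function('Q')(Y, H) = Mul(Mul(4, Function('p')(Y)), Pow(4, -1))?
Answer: -2353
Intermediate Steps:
Function('p')(I) = Mul(2, I)
Function('Q')(Y, H) = Mul(2, Y) (Function('Q')(Y, H) = Mul(Mul(4, Mul(2, Y)), Pow(4, -1)) = Mul(Mul(8, Y), Rational(1, 4)) = Mul(2, Y))
Add(Function('Q')(-40, -51), Mul(-1, 2273)) = Add(Mul(2, -40), Mul(-1, 2273)) = Add(-80, -2273) = -2353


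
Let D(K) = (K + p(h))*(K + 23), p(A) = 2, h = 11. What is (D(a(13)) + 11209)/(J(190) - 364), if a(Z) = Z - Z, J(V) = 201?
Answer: -11255/163 ≈ -69.049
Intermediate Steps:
a(Z) = 0
D(K) = (2 + K)*(23 + K) (D(K) = (K + 2)*(K + 23) = (2 + K)*(23 + K))
(D(a(13)) + 11209)/(J(190) - 364) = ((46 + 0² + 25*0) + 11209)/(201 - 364) = ((46 + 0 + 0) + 11209)/(-163) = (46 + 11209)*(-1/163) = 11255*(-1/163) = -11255/163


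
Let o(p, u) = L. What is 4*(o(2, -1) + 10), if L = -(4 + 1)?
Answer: 20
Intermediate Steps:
L = -5 (L = -1*5 = -5)
o(p, u) = -5
4*(o(2, -1) + 10) = 4*(-5 + 10) = 4*5 = 20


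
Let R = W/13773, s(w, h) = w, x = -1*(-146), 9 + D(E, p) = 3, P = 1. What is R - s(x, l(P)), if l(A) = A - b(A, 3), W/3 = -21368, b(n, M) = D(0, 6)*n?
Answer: -691654/4591 ≈ -150.65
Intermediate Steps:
D(E, p) = -6 (D(E, p) = -9 + 3 = -6)
b(n, M) = -6*n
W = -64104 (W = 3*(-21368) = -64104)
x = 146
l(A) = 7*A (l(A) = A - (-6)*A = A + 6*A = 7*A)
R = -21368/4591 (R = -64104/13773 = -64104*1/13773 = -21368/4591 ≈ -4.6543)
R - s(x, l(P)) = -21368/4591 - 1*146 = -21368/4591 - 146 = -691654/4591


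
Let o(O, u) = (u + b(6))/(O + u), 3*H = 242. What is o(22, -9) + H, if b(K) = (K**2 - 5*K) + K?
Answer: 3155/39 ≈ 80.897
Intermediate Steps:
H = 242/3 (H = (1/3)*242 = 242/3 ≈ 80.667)
b(K) = K**2 - 4*K
o(O, u) = (12 + u)/(O + u) (o(O, u) = (u + 6*(-4 + 6))/(O + u) = (u + 6*2)/(O + u) = (u + 12)/(O + u) = (12 + u)/(O + u))
o(22, -9) + H = (12 - 9)/(22 - 9) + 242/3 = 3/13 + 242/3 = 3155/39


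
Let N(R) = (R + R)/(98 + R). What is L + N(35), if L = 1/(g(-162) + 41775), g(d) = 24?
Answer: 418009/794181 ≈ 0.52634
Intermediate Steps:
N(R) = 2*R/(98 + R) (N(R) = (2*R)/(98 + R) = 2*R/(98 + R))
L = 1/41799 (L = 1/(24 + 41775) = 1/41799 ≈ 2.3924e-5)
L + N(35) = 1/41799 + 2*35/(98 + 35) = 1/41799 + 2*35/133 = 1/41799 + 2*35*(1/133) = 1/41799 + 10/19 = 418009/794181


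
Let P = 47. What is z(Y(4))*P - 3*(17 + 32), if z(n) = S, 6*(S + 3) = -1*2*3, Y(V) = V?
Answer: -335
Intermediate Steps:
S = -4 (S = -3 + (-1*2*3)/6 = -3 + (-2*3)/6 = -3 + (1/6)*(-6) = -3 - 1 = -4)
z(n) = -4
z(Y(4))*P - 3*(17 + 32) = -4*47 - 3*(17 + 32) = -188 - 3*49 = -188 - 147 = -335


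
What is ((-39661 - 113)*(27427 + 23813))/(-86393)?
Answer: 2038019760/86393 ≈ 23590.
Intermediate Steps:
((-39661 - 113)*(27427 + 23813))/(-86393) = -39774*51240*(-1/86393) = -2038019760*(-1/86393) = 2038019760/86393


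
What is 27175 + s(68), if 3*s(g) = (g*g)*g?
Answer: 395957/3 ≈ 1.3199e+5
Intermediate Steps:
s(g) = g**3/3 (s(g) = ((g*g)*g)/3 = (g**2*g)/3 = g**3/3)
27175 + s(68) = 27175 + (1/3)*68**3 = 27175 + (1/3)*314432 = 27175 + 314432/3 = 395957/3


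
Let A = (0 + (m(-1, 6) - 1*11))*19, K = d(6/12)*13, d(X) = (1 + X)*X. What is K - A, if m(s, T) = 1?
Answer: 799/4 ≈ 199.75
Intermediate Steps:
d(X) = X*(1 + X)
K = 39/4 (K = ((6/12)*(1 + 6/12))*13 = ((6*(1/12))*(1 + 6*(1/12)))*13 = ((1 + 1/2)/2)*13 = ((1/2)*(3/2))*13 = (3/4)*13 = 39/4 ≈ 9.7500)
A = -190 (A = (0 + (1 - 1*11))*19 = (0 + (1 - 11))*19 = (0 - 10)*19 = -10*19 = -190)
K - A = 39/4 - 1*(-190) = 39/4 + 190 = 799/4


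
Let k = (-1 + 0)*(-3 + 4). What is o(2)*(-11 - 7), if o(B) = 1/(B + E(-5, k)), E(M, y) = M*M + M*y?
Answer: -9/16 ≈ -0.56250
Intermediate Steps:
k = -1 (k = -1*1 = -1)
E(M, y) = M² + M*y
o(B) = 1/(30 + B) (o(B) = 1/(B - 5*(-5 - 1)) = 1/(B - 5*(-6)) = 1/(B + 30) = 1/(30 + B))
o(2)*(-11 - 7) = (-11 - 7)/(30 + 2) = -18/32 = (1/32)*(-18) = -9/16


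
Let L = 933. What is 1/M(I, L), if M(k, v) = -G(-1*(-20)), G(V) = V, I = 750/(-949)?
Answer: -1/20 ≈ -0.050000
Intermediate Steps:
I = -750/949 (I = 750*(-1/949) = -750/949 ≈ -0.79031)
M(k, v) = -20 (M(k, v) = -(-1)*(-20) = -1*20 = -20)
1/M(I, L) = 1/(-20) = -1/20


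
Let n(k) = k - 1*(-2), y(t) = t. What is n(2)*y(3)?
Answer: 12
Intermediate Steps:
n(k) = 2 + k (n(k) = k + 2 = 2 + k)
n(2)*y(3) = (2 + 2)*3 = 4*3 = 12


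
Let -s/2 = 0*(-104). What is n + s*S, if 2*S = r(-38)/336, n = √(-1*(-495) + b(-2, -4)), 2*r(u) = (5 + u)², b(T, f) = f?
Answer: √491 ≈ 22.159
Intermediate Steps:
r(u) = (5 + u)²/2
n = √491 (n = √(-1*(-495) - 4) = √(495 - 4) = √491 ≈ 22.159)
S = 363/448 (S = (((5 - 38)²/2)/336)/2 = (((½)*(-33)²)*(1/336))/2 = (((½)*1089)*(1/336))/2 = ((1089/2)*(1/336))/2 = (½)*(363/224) = 363/448 ≈ 0.81027)
s = 0 (s = -0*(-104) = -2*0 = 0)
n + s*S = √491 + 0*(363/448) = √491 + 0 = √491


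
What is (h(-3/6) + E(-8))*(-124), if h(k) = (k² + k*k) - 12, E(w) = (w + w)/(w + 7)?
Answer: -558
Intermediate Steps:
E(w) = 2*w/(7 + w) (E(w) = (2*w)/(7 + w) = 2*w/(7 + w))
h(k) = -12 + 2*k² (h(k) = (k² + k²) - 12 = 2*k² - 12 = -12 + 2*k²)
(h(-3/6) + E(-8))*(-124) = ((-12 + 2*(-3/6)²) + 2*(-8)/(7 - 8))*(-124) = ((-12 + 2*(-3*⅙)²) + 2*(-8)/(-1))*(-124) = ((-12 + 2*(-½)²) + 2*(-8)*(-1))*(-124) = ((-12 + 2*(¼)) + 16)*(-124) = ((-12 + ½) + 16)*(-124) = (-23/2 + 16)*(-124) = (9/2)*(-124) = -558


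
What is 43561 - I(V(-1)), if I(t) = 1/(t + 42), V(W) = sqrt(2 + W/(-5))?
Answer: 383728639/8809 + sqrt(55)/8809 ≈ 43561.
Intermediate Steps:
V(W) = sqrt(2 - W/5) (V(W) = sqrt(2 + W*(-1/5)) = sqrt(2 - W/5))
I(t) = 1/(42 + t)
43561 - I(V(-1)) = 43561 - 1/(42 + sqrt(50 - 5*(-1))/5) = 43561 - 1/(42 + sqrt(50 + 5)/5) = 43561 - 1/(42 + sqrt(55)/5)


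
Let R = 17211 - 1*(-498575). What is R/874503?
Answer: 515786/874503 ≈ 0.58980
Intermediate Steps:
R = 515786 (R = 17211 + 498575 = 515786)
R/874503 = 515786/874503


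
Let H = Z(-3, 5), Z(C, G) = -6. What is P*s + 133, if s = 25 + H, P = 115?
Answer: 2318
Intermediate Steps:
H = -6
s = 19 (s = 25 - 6 = 19)
P*s + 133 = 115*19 + 133 = 2185 + 133 = 2318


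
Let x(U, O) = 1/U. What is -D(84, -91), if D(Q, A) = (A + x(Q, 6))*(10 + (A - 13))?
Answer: -359221/42 ≈ -8552.9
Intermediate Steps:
D(Q, A) = (-3 + A)*(A + 1/Q) (D(Q, A) = (A + 1/Q)*(10 + (A - 13)) = (A + 1/Q)*(10 + (-13 + A)) = (A + 1/Q)*(-3 + A) = (-3 + A)*(A + 1/Q))
-D(84, -91) = -(-3 - 91 - 91*84*(-3 - 91))/84 = -(-3 - 91 - 91*84*(-94))/84 = -(-3 - 91 + 718536)/84 = -718442/84 = -1*359221/42 = -359221/42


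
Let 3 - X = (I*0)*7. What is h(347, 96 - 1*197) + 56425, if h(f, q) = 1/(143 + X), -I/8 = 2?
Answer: 8238051/146 ≈ 56425.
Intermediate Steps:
I = -16 (I = -8*2 = -16)
X = 3 (X = 3 - (-16*0)*7 = 3 - 0*7 = 3 - 1*0 = 3 + 0 = 3)
h(f, q) = 1/146 (h(f, q) = 1/(143 + 3) = 1/146)
h(347, 96 - 1*197) + 56425 = 1/146 + 56425 = 8238051/146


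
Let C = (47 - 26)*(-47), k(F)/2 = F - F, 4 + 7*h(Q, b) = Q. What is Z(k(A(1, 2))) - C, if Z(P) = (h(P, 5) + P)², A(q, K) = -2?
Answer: 48379/49 ≈ 987.33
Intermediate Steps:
h(Q, b) = -4/7 + Q/7
k(F) = 0 (k(F) = 2*(F - F) = 2*0 = 0)
Z(P) = (-4/7 + 8*P/7)² (Z(P) = ((-4/7 + P/7) + P)² = (-4/7 + 8*P/7)²)
C = -987 (C = 21*(-47) = -987)
Z(k(A(1, 2))) - C = 16*(-1 + 2*0)²/49 - 1*(-987) = 16*(-1 + 0)²/49 + 987 = (16/49)*(-1)² + 987 = (16/49)*1 + 987 = 16/49 + 987 = 48379/49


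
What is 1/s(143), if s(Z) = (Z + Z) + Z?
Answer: 1/429 ≈ 0.0023310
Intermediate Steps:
s(Z) = 3*Z (s(Z) = 2*Z + Z = 3*Z)
1/s(143) = 1/(3*143) = 1/429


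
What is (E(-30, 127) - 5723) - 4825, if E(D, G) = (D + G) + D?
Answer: -10481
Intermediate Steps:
E(D, G) = G + 2*D
(E(-30, 127) - 5723) - 4825 = ((127 + 2*(-30)) - 5723) - 4825 = ((127 - 60) - 5723) - 4825 = (67 - 5723) - 4825 = -5656 - 4825 = -10481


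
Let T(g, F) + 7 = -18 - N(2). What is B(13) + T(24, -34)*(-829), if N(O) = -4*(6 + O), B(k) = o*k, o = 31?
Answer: -5400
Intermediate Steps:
B(k) = 31*k
N(O) = -24 - 4*O
T(g, F) = 7 (T(g, F) = -7 + (-18 - (-24 - 4*2)) = -7 + (-18 - (-24 - 8)) = -7 + (-18 - 1*(-32)) = -7 + (-18 + 32) = -7 + 14 = 7)
B(13) + T(24, -34)*(-829) = 31*13 + 7*(-829) = 403 - 5803 = -5400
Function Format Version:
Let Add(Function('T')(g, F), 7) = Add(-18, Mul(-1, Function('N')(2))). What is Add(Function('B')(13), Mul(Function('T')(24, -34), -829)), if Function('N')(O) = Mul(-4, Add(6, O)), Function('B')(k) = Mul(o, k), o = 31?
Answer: -5400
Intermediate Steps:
Function('B')(k) = Mul(31, k)
Function('N')(O) = Add(-24, Mul(-4, O))
Function('T')(g, F) = 7 (Function('T')(g, F) = Add(-7, Add(-18, Mul(-1, Add(-24, Mul(-4, 2))))) = Add(-7, Add(-18, Mul(-1, Add(-24, -8)))) = Add(-7, Add(-18, Mul(-1, -32))) = Add(-7, Add(-18, 32)) = Add(-7, 14) = 7)
Add(Function('B')(13), Mul(Function('T')(24, -34), -829)) = Add(Mul(31, 13), Mul(7, -829)) = Add(403, -5803) = -5400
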